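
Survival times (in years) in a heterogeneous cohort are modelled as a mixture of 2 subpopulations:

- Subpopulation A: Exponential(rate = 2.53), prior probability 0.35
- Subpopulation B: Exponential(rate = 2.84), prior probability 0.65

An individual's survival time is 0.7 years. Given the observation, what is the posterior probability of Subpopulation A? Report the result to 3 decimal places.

0.373

Posterior ∝ prior × likelihood, so P(k | x) ∝ π_k f_k(x); normalise over all components.
Component likelihoods at x = 0.7 years:
  p_A = 2.53·e^(−2.53·0.7) = 2.53·e^(−1.7710) = 0.430512
  p_B = 2.84·e^(−2.84·0.7) = 2.84·e^(−1.9880) = 0.388992
Prior × likelihood for each component:
  π_A·p_A = 0.35 × 0.430512 = 0.150679
  π_B·p_B = 0.65 × 0.388992 = 0.252845
Evidence: 0.150679 + 0.252845 = 0.403524
P(Subpopulation A | data) = 0.150679 / 0.403524 ≈ 0.373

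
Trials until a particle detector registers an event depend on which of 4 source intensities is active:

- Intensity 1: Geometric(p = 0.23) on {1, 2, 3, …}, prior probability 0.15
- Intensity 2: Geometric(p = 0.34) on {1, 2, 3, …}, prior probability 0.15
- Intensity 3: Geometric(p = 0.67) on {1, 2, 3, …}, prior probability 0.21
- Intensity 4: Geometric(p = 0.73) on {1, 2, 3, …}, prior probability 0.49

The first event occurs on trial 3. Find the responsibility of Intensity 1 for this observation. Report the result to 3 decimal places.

0.243

By Bayes' theorem, P(k | x) = π_k f_k(x) / Σ_j π_j f_j(x).
Evaluate each component's likelihood at the observed value:
  p_1 = 0.23·(1−0.23)^2 = 0.23·0.5929 = 0.136367
  p_2 = 0.34·(1−0.34)^2 = 0.34·0.4356 = 0.148104
  p_3 = 0.67·(1−0.67)^2 = 0.67·0.1089 = 0.072963
  p_4 = 0.73·(1−0.73)^2 = 0.73·0.0729 = 0.053217
Prior × likelihood for each component:
  π_1·p_1 = 0.15 × 0.136367 = 0.020455
  π_2·p_2 = 0.15 × 0.148104 = 0.0222156
  π_3·p_3 = 0.21 × 0.072963 = 0.0153222
  π_4·p_4 = 0.49 × 0.053217 = 0.0260763
Evidence: 0.020455 + 0.0222156 + 0.0153222 + 0.0260763 = 0.0840692
So the posterior for Intensity 1 is 0.020455 / 0.0840692 ≈ 0.243.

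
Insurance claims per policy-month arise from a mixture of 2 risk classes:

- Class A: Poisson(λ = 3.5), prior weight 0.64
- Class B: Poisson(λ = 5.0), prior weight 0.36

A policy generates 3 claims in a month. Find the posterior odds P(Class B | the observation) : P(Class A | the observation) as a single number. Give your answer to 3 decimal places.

0.366

Only the two components matter; the odds are (π_i f_i(x)) / (π_j f_j(x)).
Evaluate each component's likelihood at the observed value:
  f_A = e^(−3.5)·3.5^3/3! = 0.215785
  f_B = e^(−5.0)·5.0^3/3! = 0.140374
Posterior odds = (π_B·f_B) / (π_A·f_A) = (0.36·0.140374) / (0.64·0.215785) = 0.0505346 / 0.138103 ≈ 0.366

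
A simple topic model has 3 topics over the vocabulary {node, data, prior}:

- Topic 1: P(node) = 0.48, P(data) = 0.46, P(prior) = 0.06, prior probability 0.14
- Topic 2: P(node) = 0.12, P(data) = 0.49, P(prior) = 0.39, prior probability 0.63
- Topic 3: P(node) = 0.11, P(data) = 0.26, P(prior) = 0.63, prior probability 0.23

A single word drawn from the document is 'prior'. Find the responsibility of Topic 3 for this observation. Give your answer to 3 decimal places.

Apply Bayes' rule: the posterior for each component is proportional to its prior times its likelihood at x.
Evaluate each component's likelihood at the observed value:
  L_1 = P(prior | comp) = 0.06
  L_2 = P(prior | comp) = 0.39
  L_3 = P(prior | comp) = 0.63
Unnormalised posteriors:
  w_1·L_1 = 0.14 × 0.06 = 0.0084
  w_2·L_2 = 0.63 × 0.39 = 0.2457
  w_3·L_3 = 0.23 × 0.63 = 0.1449
Sum: 0.0084 + 0.2457 + 0.1449 = 0.399
So the posterior for Topic 3 is 0.1449 / 0.399 ≈ 0.363.

0.363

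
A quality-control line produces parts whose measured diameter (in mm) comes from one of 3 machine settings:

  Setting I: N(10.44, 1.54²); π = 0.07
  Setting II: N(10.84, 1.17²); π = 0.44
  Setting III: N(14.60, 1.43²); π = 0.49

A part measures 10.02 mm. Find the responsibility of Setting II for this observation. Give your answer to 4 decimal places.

0.8652

The responsibility of component k is P(Z=k) f_k(x) divided by Σ_j P(Z=j) f_j(x).
Normal densities:
  f_I = 0.249596
  f_II = 0.266724
  f_III = 0.00165233
Prior × likelihood for each component:
  P(Z=I)·f_I = 0.07 × 0.249596 = 0.0174717
  P(Z=II)·f_II = 0.44 × 0.266724 = 0.117359
  P(Z=III)·f_III = 0.49 × 0.00165233 = 0.000809642
Evidence: 0.0174717 + 0.117359 + 0.000809642 = 0.13564
P(Setting II | x) ≈ 0.8652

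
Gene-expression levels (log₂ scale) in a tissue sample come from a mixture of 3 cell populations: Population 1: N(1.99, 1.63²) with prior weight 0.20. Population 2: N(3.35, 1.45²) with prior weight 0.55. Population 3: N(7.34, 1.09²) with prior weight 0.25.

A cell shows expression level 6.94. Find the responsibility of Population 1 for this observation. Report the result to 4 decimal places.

The responsibility of component k is π_k f_k(x) divided by Σ_j π_j f_j(x).
Component likelihoods at x = 6.94:
  L_1 = (1/(1.63·√(2π)))·exp(−(6.94−1.99)²/(2·1.63²)) = 0.244750·exp(-4.61111) = 0.00243301
  L_2 = (1/(1.45·√(2π)))·exp(−(6.94−3.35)²/(2·1.45²)) = 0.275133·exp(-3.06495) = 0.0128367
  L_3 = (1/(1.09·√(2π)))·exp(−(6.94−7.34)²/(2·1.09²)) = 0.366002·exp(-0.06733) = 0.342169
Weight by the priors:
  π_1·L_1 = 0.20 × 0.00243301 = 0.000486602
  π_2·L_2 = 0.55 × 0.0128367 = 0.00706017
  π_3·L_3 = 0.25 × 0.342169 = 0.0855422
Marginal: 0.000486602 + 0.00706017 + 0.0855422 = 0.093089
Responsibility of Population 1: 0.000486602 / 0.093089 ≈ 0.0052

0.0052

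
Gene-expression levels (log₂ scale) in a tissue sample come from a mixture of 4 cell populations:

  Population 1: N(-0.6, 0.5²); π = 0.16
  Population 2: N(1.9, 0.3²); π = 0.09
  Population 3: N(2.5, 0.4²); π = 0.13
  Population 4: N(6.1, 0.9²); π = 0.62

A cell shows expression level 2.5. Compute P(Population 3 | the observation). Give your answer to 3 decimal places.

P(component k | x) = w_k·f_k(x) / marginal(x), where marginal(x) = Σ_j w_j·f_j(x).
Evaluate each component's likelihood at the observed value:
  L_1 = (1/(0.5·√(2π)))·exp(−(2.5−-0.6)²/(2·0.5²)) = 0.797885·exp(-19.22000) = 3.58757e-09
  L_2 = (1/(0.3·√(2π)))·exp(−(2.5−1.9)²/(2·0.3²)) = 1.329808·exp(-2.00000) = 0.17997
  L_3 = (1/(0.4·√(2π)))·exp(−(2.5−2.5)²/(2·0.4²)) = 0.997356·exp(-0.00000) = 0.997356
  L_4 = (1/(0.9·√(2π)))·exp(−(2.5−6.1)²/(2·0.9²)) = 0.443269·exp(-8.00000) = 0.0001487
Unnormalised posteriors:
  w_1·L_1 = 0.16 × 3.58757e-09 = 5.74011e-10
  w_2·L_2 = 0.09 × 0.17997 = 0.0161973
  w_3·L_3 = 0.13 × 0.997356 = 0.129656
  w_4·L_4 = 0.62 × 0.0001487 = 9.21942e-05
Normaliser: 5.74011e-10 + 0.0161973 + 0.129656 + 9.21942e-05 = 0.145946
So the posterior for Population 3 is 0.129656 / 0.145946 ≈ 0.888.

0.888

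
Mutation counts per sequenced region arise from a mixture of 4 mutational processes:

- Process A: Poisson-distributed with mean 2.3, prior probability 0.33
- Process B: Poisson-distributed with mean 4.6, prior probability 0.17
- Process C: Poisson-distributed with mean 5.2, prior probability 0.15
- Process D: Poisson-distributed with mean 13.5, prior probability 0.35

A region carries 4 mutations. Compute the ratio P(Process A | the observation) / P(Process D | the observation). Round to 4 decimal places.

Posterior odds = (π_i f_i(x)) / (π_j f_j(x)); the normalising sum cancels.
Evaluate each component's likelihood at the observed value:
  L_A = 0.116902
  L_B = 0.187528
  L_C = 0.168063
  L_D = 0.00189735
0.0385777 / 0.000664074 ≈ 58.0925

58.0925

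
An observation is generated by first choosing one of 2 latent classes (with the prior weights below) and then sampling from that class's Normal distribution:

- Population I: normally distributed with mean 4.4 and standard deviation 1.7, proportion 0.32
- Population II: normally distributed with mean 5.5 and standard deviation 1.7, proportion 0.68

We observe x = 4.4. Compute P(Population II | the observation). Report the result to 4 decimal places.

Apply Bayes' rule: the posterior for each component is proportional to its prior times its likelihood at x.
Normal densities:
  L_I = (1/(1.7·√(2π)))·exp(−(4.4−4.4)²/(2·1.7²)) = 0.234672·exp(-0.00000) = 0.234672
  L_II = (1/(1.7·√(2π)))·exp(−(4.4−5.5)²/(2·1.7²)) = 0.234672·exp(-0.20934) = 0.190346
Weight by the priors:
  w_I·L_I = 0.32 × 0.234672 = 0.075095
  w_II·L_II = 0.68 × 0.190346 = 0.129436
Denominator: 0.075095 + 0.129436 = 0.204531
P(Population II | the observation) ≈ 0.6328

0.6328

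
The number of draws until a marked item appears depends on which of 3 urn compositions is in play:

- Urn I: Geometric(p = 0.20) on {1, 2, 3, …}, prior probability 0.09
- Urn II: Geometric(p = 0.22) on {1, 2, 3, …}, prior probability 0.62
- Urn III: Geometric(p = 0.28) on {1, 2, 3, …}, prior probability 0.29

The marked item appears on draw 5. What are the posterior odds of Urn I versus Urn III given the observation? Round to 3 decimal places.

Posterior odds = (π_i f_i(x)) / (π_j f_j(x)); the normalising sum cancels.
Geometric probabilities:
  p_I = 0.08192
  p_II = 0.0814331
  p_III = 0.0752468
Posterior odds = (π_I·p_I) / (π_III·p_III) = (0.09·0.08192) / (0.29·0.0752468) = 0.0073728 / 0.0218216 ≈ 0.338

0.338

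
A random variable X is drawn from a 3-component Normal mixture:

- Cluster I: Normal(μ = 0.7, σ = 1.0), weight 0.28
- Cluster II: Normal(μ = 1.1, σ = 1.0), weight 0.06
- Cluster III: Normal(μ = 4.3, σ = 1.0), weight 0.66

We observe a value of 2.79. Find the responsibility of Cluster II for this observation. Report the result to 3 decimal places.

The responsibility of component k is P(Z=k) f_k(x) divided by Σ_j P(Z=j) f_j(x).
Normal densities:
  L_I = 0.0449148
  L_II = 0.0956568
  L_III = 0.127583
Prior × likelihood for each component:
  P(Z=I)·L_I = 0.28 × 0.0449148 = 0.0125761
  P(Z=II)·L_II = 0.06 × 0.0956568 = 0.00573941
  P(Z=III)·L_III = 0.66 × 0.127583 = 0.0842047
Denominator: 0.0125761 + 0.00573941 + 0.0842047 = 0.10252
Responsibility of Cluster II: 0.00573941 / 0.10252 ≈ 0.056

0.056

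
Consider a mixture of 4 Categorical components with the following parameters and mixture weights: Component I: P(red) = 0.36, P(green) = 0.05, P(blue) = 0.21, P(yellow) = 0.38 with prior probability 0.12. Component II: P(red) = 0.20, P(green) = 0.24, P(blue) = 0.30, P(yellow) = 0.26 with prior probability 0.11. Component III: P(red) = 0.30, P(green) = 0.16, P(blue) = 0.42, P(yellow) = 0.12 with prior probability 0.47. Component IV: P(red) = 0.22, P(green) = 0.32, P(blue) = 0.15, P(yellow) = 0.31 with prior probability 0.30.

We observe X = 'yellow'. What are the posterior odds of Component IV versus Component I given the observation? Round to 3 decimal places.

Since P(k|x) ∝ π_k f_k(x), the posterior odds are π_i f_i(x) / (π_j f_j(x)).
Evaluate each component's likelihood at the observed value:
  L_I = P(yellow | comp) = 0.38
  L_II = P(yellow | comp) = 0.26
  L_III = P(yellow | comp) = 0.12
  L_IV = P(yellow | comp) = 0.31
0.093 / 0.0456 ≈ 2.039

2.039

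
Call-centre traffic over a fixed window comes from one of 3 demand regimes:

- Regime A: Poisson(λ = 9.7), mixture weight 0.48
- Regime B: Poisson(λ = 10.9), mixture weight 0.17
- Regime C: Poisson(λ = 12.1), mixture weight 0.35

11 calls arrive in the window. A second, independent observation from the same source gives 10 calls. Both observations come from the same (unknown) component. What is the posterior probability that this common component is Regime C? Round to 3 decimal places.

Apply Bayes' rule: the posterior for each component is proportional to its prior times its likelihood at x.
Since both observations come from the same component, the likelihood for component k is f_k(x₁)·f_k(x₂).
  f_A = [0.109819] × [0.124537] = 0.0136765
  f_B = [0.119323] × [0.120418] = 0.0143687
  f_C = [0.113376] × [0.103069] = 0.0116855
Unnormalised posteriors:
  π_A·f_A = 0.48 × 0.0136765 = 0.00656472
  π_B·f_B = 0.17 × 0.0143687 = 0.00244268
  π_C·f_C = 0.35 × 0.0116855 = 0.00408993
Normaliser: 0.00656472 + 0.00244268 + 0.00408993 = 0.0130973
Responsibility of Regime C: 0.00408993 / 0.0130973 ≈ 0.312

0.312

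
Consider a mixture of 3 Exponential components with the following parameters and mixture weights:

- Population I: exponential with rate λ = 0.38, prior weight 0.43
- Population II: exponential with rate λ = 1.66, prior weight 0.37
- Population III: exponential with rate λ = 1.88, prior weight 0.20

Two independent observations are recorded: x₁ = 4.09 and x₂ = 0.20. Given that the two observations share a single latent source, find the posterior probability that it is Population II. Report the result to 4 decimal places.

Apply Bayes' rule: the posterior for each component is proportional to its prior times its likelihood at x.
Since both observations come from the same component, the likelihood for component k is f_k(x₁)·f_k(x₂).
  L_I = [0.38·e^(−0.38·4.09) = 0.38·e^(−1.5542) = 0.0803162] × [0.35219] = 0.0282866
  L_II = [1.66·e^(−1.66·4.09) = 1.66·e^(−6.7894) = 0.00186857] × [1.19103] = 0.00222552
  L_III = [1.88·e^(−1.88·4.09) = 1.88·e^(−7.6892) = 0.000860559] × [1.29081] = 0.00111082
Weight by the priors:
  w_I·L_I = 0.43 × 0.0282866 = 0.0121632
  w_II·L_II = 0.37 × 0.00222552 = 0.000823442
  w_III·L_III = 0.20 × 0.00111082 = 0.000222164
Marginal: 0.0121632 + 0.000823442 + 0.000222164 = 0.0132088
So the posterior for Population II is 0.000823442 / 0.0132088 ≈ 0.0623.

0.0623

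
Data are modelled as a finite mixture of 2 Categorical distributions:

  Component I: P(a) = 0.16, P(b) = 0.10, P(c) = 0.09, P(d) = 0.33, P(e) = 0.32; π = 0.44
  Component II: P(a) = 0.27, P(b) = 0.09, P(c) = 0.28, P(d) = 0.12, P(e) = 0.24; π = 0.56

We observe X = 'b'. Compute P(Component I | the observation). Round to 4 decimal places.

0.4661

Posterior ∝ prior × likelihood, so P(k | x) ∝ π_k f_k(x); normalise over all components.
Categorical probabilities:
  f_I = 0.1
  f_II = 0.09
Prior × likelihood for each component:
  π_I·f_I = 0.44 × 0.1 = 0.044
  π_II·f_II = 0.56 × 0.09 = 0.0504
Evidence: 0.044 + 0.0504 = 0.0944
P(Component I | 'b') ≈ 0.4661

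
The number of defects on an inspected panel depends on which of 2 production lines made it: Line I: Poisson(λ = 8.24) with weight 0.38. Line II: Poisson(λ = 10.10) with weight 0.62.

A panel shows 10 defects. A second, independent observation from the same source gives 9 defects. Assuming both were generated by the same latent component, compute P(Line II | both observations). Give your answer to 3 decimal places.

Apply Bayes' rule: the posterior for each component is proportional to its prior times its likelihood at x.
Since both observations come from the same component, the likelihood for component k is f_k(x₁)·f_k(x₂).
  L_I = [e^(−8.24)·8.24^10/10! = 0.104936] × [0.127349] = 0.0133634
  L_II = [e^(−10.10)·10.10^10/10! = 0.125048] × [0.12381] = 0.0154822
Prior × likelihood for each component:
  π_I·L_I = 0.38 × 0.0133634 = 0.0050781
  π_II·L_II = 0.62 × 0.0154822 = 0.00959894
Sum: 0.0050781 + 0.00959894 = 0.014677
P(Line II | data) ≈ 0.654

0.654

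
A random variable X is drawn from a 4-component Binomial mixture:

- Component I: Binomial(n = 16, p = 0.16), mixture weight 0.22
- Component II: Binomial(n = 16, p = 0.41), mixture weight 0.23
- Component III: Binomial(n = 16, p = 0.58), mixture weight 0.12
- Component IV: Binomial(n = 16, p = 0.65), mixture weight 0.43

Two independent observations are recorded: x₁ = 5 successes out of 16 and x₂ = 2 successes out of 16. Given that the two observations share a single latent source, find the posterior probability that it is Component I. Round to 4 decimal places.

0.9002

The responsibility of component k is π_k f_k(x) divided by Σ_j π_j f_j(x).
Since both observations come from the same component, the likelihood for component k is f_k(x₁)·f_k(x₂).
  f_I = [C(16,5)·0.16^5·0.84^11 = 4368·0.000104858·0.146917 = 0.0672906] × [0.267505] = 0.0180006
  f_II = [C(16,5)·0.41^5·0.59^11 = 4368·0.0115856·0.00301559 = 0.152607] × [0.0124933] = 0.00190656
  f_III = [C(16,5)·0.58^5·0.42^11 = 4368·0.0656357·7.17368e-05 = 0.0205667] × [0.000214549] = 4.41257e-06
  f_IV = [C(16,5)·0.65^5·0.35^11 = 4368·0.116029·9.65492e-06 = 0.00489326] × [2.09875e-05] = 1.02697e-07
Weight by the priors:
  π_I·f_I = 0.22 × 0.0180006 = 0.00396012
  π_II·f_II = 0.23 × 0.00190656 = 0.000438509
  π_III·f_III = 0.12 × 4.41257e-06 = 5.29509e-07
  π_IV·f_IV = 0.43 × 1.02697e-07 = 4.41598e-08
Sum: 0.00396012 + 0.000438509 + 5.29509e-07 + 4.41598e-08 = 0.00439921
P(Component I | x) ≈ 0.9002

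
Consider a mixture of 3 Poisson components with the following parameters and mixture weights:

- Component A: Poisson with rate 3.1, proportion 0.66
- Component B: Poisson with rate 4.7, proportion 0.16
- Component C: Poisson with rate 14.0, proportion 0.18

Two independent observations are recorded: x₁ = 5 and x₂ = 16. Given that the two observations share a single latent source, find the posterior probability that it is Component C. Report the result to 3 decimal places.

0.988

The responsibility of component k is π_k f_k(x) divided by Σ_j π_j f_j(x).
Since both observations come from the same component, the likelihood for component k is f_k(x₁)·f_k(x₂).
  p_A = [e^(−3.1)·3.1^5/5! = 0.107477] × [1.56623e-07] = 1.68333e-08
  p_B = [e^(−4.7)·4.7^5/5! = 0.17383] × [2.46469e-05] = 4.28436e-06
  p_C = [e^(−14.0)·14.0^5/5! = 0.0037268] × [0.0865578] = 0.000322584
Unnormalised posteriors:
  π_A·p_A = 0.66 × 1.68333e-08 = 1.111e-08
  π_B·p_B = 0.16 × 4.28436e-06 = 6.85498e-07
  π_C·p_C = 0.18 × 0.000322584 = 5.80651e-05
Evidence: 1.111e-08 + 6.85498e-07 + 5.80651e-05 = 5.87617e-05
P(Component C | x) = 5.80651e-05 / 5.87617e-05 ≈ 0.988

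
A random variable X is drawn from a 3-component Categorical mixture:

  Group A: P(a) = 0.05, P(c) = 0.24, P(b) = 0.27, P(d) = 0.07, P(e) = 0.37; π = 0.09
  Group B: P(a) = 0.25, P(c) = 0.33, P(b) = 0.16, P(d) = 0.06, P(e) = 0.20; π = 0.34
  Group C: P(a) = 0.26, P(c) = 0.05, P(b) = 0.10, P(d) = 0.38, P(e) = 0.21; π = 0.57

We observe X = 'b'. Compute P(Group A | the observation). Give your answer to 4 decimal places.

0.1791

By Bayes' theorem, P(k | x) = π_k f_k(x) / Σ_j π_j f_j(x).
Evaluate each component's likelihood at the observed value:
  L_A = 0.27
  L_B = 0.16
  L_C = 0.1
Unnormalised posteriors:
  π_A·L_A = 0.09 × 0.27 = 0.0243
  π_B·L_B = 0.34 × 0.16 = 0.0544
  π_C·L_C = 0.57 × 0.1 = 0.057
Normaliser: 0.0243 + 0.0544 + 0.057 = 0.1357
P(Group A | x) = 0.0243 / 0.1357 ≈ 0.1791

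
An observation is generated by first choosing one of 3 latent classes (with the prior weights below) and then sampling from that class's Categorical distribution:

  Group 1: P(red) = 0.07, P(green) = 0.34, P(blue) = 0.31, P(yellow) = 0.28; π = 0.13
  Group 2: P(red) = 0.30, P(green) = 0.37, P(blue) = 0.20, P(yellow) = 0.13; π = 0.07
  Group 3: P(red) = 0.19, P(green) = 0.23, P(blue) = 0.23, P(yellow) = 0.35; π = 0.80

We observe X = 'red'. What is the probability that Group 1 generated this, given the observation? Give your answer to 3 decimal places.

The responsibility of component k is P(Z=k) f_k(x) divided by Σ_j P(Z=j) f_j(x).
Categorical probabilities:
  p_1 = 0.07
  p_2 = 0.3
  p_3 = 0.19
Weight by the priors:
  P(Z=1)·p_1 = 0.13 × 0.07 = 0.0091
  P(Z=2)·p_2 = 0.07 × 0.3 = 0.021
  P(Z=3)·p_3 = 0.80 × 0.19 = 0.152
Sum: 0.0091 + 0.021 + 0.152 = 0.1821
So the posterior for Group 1 is 0.0091 / 0.1821 ≈ 0.050.

0.050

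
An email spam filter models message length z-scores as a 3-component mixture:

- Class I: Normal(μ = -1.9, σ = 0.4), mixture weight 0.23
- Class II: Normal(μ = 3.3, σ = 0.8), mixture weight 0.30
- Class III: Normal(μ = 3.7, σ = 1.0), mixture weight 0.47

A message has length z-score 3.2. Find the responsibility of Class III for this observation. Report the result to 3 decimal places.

0.527

The responsibility of component k is π_k f_k(x) divided by Σ_j π_j f_j(x).
Evaluate each component's likelihood at the observed value:
  p_I = 4.99864e-36
  p_II = 0.494797
  p_III = 0.352065
Weight by the priors:
  π_I·p_I = 0.23 × 4.99864e-36 = 1.14969e-36
  π_II·p_II = 0.30 × 0.494797 = 0.148439
  π_III·p_III = 0.47 × 0.352065 = 0.165471
Normaliser: 1.14969e-36 + 0.148439 + 0.165471 = 0.31391
So the posterior for Class III is 0.165471 / 0.31391 ≈ 0.527.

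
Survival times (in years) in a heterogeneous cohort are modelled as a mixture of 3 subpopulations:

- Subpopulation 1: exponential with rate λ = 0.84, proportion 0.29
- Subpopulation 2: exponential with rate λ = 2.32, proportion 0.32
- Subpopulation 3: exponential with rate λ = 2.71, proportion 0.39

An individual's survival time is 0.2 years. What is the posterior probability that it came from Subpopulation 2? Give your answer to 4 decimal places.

0.3626

P(component k | x) = π_k·f_k(x) / marginal(x), where marginal(x) = Σ_j π_j·f_j(x).
Exponential densities:
  f_1 = 0.710097
  f_2 = 1.45873
  f_3 = 1.57609
Unnormalised posteriors:
  π_1·f_1 = 0.29 × 0.710097 = 0.205928
  π_2·f_2 = 0.32 × 1.45873 = 0.466794
  π_3·f_3 = 0.39 × 1.57609 = 0.614676
Marginal: 0.205928 + 0.466794 + 0.614676 = 1.2874
So the posterior for Subpopulation 2 is 0.466794 / 1.2874 ≈ 0.3626.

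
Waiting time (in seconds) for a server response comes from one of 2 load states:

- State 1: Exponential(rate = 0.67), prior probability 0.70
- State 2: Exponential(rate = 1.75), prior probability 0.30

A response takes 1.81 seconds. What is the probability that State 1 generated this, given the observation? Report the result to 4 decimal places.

0.8632

The responsibility of component k is w_k f_k(x) divided by Σ_j w_j f_j(x).
Evaluate each component's likelihood at the observed value:
  f_1 = 0.67·e^(−0.67·1.81) = 0.67·e^(−1.2127) = 0.199253
  f_2 = 1.75·e^(−1.75·1.81) = 1.75·e^(−3.1675) = 0.0736903
Multiply by the mixture weights:
  w_1·f_1 = 0.70 × 0.199253 = 0.139477
  w_2·f_2 = 0.30 × 0.0736903 = 0.0221071
Denominator: 0.139477 + 0.0221071 = 0.161585
P(State 1 | data) ≈ 0.8632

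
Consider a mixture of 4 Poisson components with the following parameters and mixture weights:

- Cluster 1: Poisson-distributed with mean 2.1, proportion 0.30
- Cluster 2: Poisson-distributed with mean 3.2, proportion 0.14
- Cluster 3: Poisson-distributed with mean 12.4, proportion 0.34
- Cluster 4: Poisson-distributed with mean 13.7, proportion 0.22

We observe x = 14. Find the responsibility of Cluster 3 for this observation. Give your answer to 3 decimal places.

0.584

The responsibility of component k is P(Z=k) f_k(x) divided by Σ_j P(Z=j) f_j(x).
Poisson probabilities:
  L_1 = e^(−2.1)·2.1^14/14! = 4.55663e-08
  L_2 = e^(−3.2)·3.2^14/14! = 5.52013e-06
  L_3 = e^(−12.4)·12.4^14/14! = 0.0959939
  L_4 = e^(−13.7)·13.7^14/14! = 0.105644
Unnormalised posteriors:
  P(Z=1)·L_1 = 0.30 × 4.55663e-08 = 1.36699e-08
  P(Z=2)·L_2 = 0.14 × 5.52013e-06 = 7.72818e-07
  P(Z=3)·L_3 = 0.34 × 0.0959939 = 0.0326379
  P(Z=4)·L_4 = 0.22 × 0.105644 = 0.0232417
Evidence: 1.36699e-08 + 7.72818e-07 + 0.0326379 + 0.0232417 = 0.0558804
P(Cluster 3 | data) = 0.0326379 / 0.0558804 ≈ 0.584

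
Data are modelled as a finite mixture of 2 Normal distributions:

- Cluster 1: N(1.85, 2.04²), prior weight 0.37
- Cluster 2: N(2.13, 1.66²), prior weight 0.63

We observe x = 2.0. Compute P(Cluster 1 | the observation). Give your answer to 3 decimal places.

0.323

By Bayes' theorem, P(k | x) = w_k f_k(x) / Σ_j w_j f_j(x).
Evaluate each component's likelihood at the observed value:
  f_1 = (1/(2.04·√(2π)))·exp(−(2.0−1.85)²/(2·2.04²)) = 0.195560·exp(-0.00270) = 0.195032
  f_2 = (1/(1.66·√(2π)))·exp(−(2.0−2.13)²/(2·1.66²)) = 0.240327·exp(-0.00307) = 0.239591
Unnormalised posteriors:
  w_1·f_1 = 0.37 × 0.195032 = 0.0721618
  w_2·f_2 = 0.63 × 0.239591 = 0.150942
Sum: 0.0721618 + 0.150942 = 0.223104
P(Cluster 1 | the observation) ≈ 0.323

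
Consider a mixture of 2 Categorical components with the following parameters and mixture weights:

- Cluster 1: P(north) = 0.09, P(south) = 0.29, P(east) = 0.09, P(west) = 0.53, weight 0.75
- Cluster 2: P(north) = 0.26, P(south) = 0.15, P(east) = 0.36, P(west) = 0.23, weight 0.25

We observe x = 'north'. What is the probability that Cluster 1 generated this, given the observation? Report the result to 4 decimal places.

By Bayes' theorem, P(k | x) = π_k f_k(x) / Σ_j π_j f_j(x).
Categorical probabilities:
  p_1 = P(north | comp) = 0.09
  p_2 = P(north | comp) = 0.26
Weight by the priors:
  π_1·p_1 = 0.75 × 0.09 = 0.0675
  π_2·p_2 = 0.25 × 0.26 = 0.065
Evidence: 0.0675 + 0.065 = 0.1325
P(Cluster 1 | data) ≈ 0.5094

0.5094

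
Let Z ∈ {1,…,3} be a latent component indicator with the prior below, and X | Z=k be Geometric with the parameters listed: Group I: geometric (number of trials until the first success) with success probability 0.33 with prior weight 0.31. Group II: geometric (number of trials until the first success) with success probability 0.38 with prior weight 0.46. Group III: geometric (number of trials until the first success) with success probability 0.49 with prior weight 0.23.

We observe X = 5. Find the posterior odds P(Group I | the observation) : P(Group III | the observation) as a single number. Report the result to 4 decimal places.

2.7038

Only the two components matter; the odds are (π_i f_i(x)) / (π_j f_j(x)).
Geometric probabilities:
  p_I = 0.33·(1−0.33)^4 = 0.33·0.201511 = 0.0664987
  p_II = 0.38·(1−0.38)^4 = 0.38·0.147763 = 0.0561501
  p_III = 0.49·(1−0.49)^4 = 0.49·0.067652 = 0.0331495
0.0206146 / 0.00762438 ≈ 2.7038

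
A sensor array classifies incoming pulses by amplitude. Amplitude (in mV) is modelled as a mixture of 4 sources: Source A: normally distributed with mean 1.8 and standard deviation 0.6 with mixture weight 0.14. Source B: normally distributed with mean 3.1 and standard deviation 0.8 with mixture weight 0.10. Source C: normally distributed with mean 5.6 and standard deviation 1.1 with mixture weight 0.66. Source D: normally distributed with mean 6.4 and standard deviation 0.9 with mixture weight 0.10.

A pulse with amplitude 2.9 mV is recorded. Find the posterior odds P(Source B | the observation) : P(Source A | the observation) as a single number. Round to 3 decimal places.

The posterior odds equal the prior odds times the likelihood ratio: (w_i/w_j)·(f_i(x)/f_j(x)).
Normal densities:
  f_A = (1/(0.6·√(2π)))·exp(−(2.9−1.8)²/(2·0.6²)) = 0.664904·exp(-1.68056) = 0.123852
  f_B = (1/(0.8·√(2π)))·exp(−(2.9−3.1)²/(2·0.8²)) = 0.498678·exp(-0.03125) = 0.483335
  f_C = (1/(1.1·√(2π)))·exp(−(2.9−5.6)²/(2·1.1²)) = 0.362675·exp(-3.01240) = 0.0178341
  f_D = (1/(0.9·√(2π)))·exp(−(2.9−6.4)²/(2·0.9²)) = 0.443269·exp(-7.56173) = 0.000230489
0.0483335 / 0.0173393 ≈ 2.788

2.788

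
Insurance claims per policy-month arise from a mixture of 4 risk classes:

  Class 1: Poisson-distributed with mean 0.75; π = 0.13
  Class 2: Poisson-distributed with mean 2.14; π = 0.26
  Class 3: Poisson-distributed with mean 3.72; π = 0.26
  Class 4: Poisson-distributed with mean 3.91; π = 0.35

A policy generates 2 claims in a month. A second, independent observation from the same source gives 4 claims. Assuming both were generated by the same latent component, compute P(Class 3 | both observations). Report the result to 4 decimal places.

0.3217

The responsibility of component k is w_k f_k(x) divided by Σ_j w_j f_j(x).
Since both observations come from the same component, the likelihood for component k is f_k(x₁)·f_k(x₂).
  L_1 = [e^(−0.75)·0.75^2/2! = 0.132853] × [0.00622749] = 0.000827341
  L_2 = [e^(−2.14)·2.14^2/2! = 0.269406] × [0.102814] = 0.0276988
  L_3 = [e^(−3.72)·3.72^2/2! = 0.16768] × [0.193368] = 0.0324239
  L_4 = [e^(−3.91)·3.91^2/2! = 0.153191] × [0.195166] = 0.0298976
Weight by the priors:
  w_1·L_1 = 0.13 × 0.000827341 = 0.000107554
  w_2·L_2 = 0.26 × 0.0276988 = 0.00720169
  w_3·L_3 = 0.26 × 0.0324239 = 0.00843022
  w_4·L_4 = 0.35 × 0.0298976 = 0.0104642
Evidence: 0.000107554 + 0.00720169 + 0.00843022 + 0.0104642 = 0.0262036
P(Class 3 | x₁, x₂) = 0.00843022 / 0.0262036 ≈ 0.3217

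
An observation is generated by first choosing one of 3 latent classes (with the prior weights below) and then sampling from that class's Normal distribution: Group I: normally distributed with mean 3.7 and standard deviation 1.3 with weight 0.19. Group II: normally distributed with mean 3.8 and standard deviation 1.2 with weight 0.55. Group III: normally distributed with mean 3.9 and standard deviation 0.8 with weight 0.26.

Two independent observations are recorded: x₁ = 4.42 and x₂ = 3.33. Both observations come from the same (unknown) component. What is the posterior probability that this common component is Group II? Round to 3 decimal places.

By Bayes' theorem, P(k | x) = π_k f_k(x) / Σ_j π_j f_j(x).
Since both observations come from the same component, the likelihood for component k is f_k(x₁)·f_k(x₂).
  f_I = [(1/(1.3·√(2π)))·exp(−(4.42−3.7)²/(2·1.3²)) = 0.306879·exp(-0.15337) = 0.263244] × [0.294698] = 0.0775772
  f_II = [(1/(1.2·√(2π)))·exp(−(4.42−3.8)²/(2·1.2²)) = 0.332452·exp(-0.13347) = 0.290913] × [0.307906] = 0.0895737
  f_III = [(1/(0.8·√(2π)))·exp(−(4.42−3.9)²/(2·0.8²)) = 0.498678·exp(-0.21125) = 0.403715] × [0.386887] = 0.156192
Multiply by the mixture weights:
  π_I·f_I = 0.19 × 0.0775772 = 0.0147397
  π_II·f_II = 0.55 × 0.0895737 = 0.0492655
  π_III·f_III = 0.26 × 0.156192 = 0.04061
Normaliser: 0.0147397 + 0.0492655 + 0.04061 = 0.104615
So the posterior for Group II is 0.0492655 / 0.104615 ≈ 0.471.

0.471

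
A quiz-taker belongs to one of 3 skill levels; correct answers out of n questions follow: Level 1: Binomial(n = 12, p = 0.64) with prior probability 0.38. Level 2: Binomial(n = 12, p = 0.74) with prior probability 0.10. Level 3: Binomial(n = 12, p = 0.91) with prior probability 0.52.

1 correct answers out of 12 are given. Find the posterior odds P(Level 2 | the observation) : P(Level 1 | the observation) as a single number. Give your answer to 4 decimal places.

Since P(k|x) ∝ w_k f_k(x), the posterior odds are w_i f_i(x) / (w_j f_j(x)).
Evaluate each component's likelihood at the observed value:
  L_1 = 0.000101085
  L_2 = 3.25927e-06
  L_3 = 3.42681e-11
3.25927e-07 / 3.84125e-05 ≈ 0.0085

0.0085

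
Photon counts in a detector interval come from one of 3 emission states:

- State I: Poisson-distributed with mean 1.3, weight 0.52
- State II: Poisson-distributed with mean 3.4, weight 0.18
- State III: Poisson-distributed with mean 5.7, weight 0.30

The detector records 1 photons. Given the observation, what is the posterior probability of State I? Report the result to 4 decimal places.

0.8757

The responsibility of component k is w_k f_k(x) divided by Σ_j w_j f_j(x).
Evaluate each component's likelihood at the observed value:
  f_I = 0.354291
  f_II = 0.113469
  f_III = 0.019072
Multiply by the mixture weights:
  w_I·f_I = 0.52 × 0.354291 = 0.184231
  w_II·f_II = 0.18 × 0.113469 = 0.0204244
  w_III·f_III = 0.30 × 0.019072 = 0.0057216
Denominator: 0.184231 + 0.0204244 + 0.0057216 = 0.210378
Responsibility of State I: 0.184231 / 0.210378 ≈ 0.8757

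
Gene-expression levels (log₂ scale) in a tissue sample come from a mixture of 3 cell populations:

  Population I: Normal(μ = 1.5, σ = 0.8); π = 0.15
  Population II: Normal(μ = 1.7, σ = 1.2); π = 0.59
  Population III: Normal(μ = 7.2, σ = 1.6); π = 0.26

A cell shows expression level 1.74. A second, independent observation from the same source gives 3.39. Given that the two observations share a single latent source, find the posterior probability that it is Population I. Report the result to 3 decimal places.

The responsibility of component k is P(Z=k) f_k(x) divided by Σ_j P(Z=j) f_j(x).
Since both observations come from the same component, the likelihood for component k is f_k(x₁)·f_k(x₂).
  L_I = [0.476735] × [0.0306079] = 0.0145918
  L_II = [0.332267] × [0.123321] = 0.0409757
  L_III = [0.000738034] × [0.0146382] = 1.08035e-05
Prior × likelihood for each component:
  P(Z=I)·L_I = 0.15 × 0.0145918 = 0.00218878
  P(Z=II)·L_II = 0.59 × 0.0409757 = 0.0241756
  P(Z=III)·L_III = 0.26 × 1.08035e-05 = 2.80892e-06
Sum: 0.00218878 + 0.0241756 + 2.80892e-06 = 0.0263672
P(Population I | data) = 0.00218878 / 0.0263672 ≈ 0.083

0.083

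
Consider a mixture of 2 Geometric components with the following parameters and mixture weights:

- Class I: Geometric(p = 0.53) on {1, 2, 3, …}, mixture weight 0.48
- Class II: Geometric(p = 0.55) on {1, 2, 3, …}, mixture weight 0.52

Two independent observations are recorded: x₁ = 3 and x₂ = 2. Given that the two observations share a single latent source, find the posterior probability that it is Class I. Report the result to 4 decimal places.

Apply Bayes' rule: the posterior for each component is proportional to its prior times its likelihood at x.
Since both observations come from the same component, the likelihood for component k is f_k(x₁)·f_k(x₂).
  p_I = [0.53·(1−0.53)^2 = 0.53·0.2209 = 0.117077] × [0.2491] = 0.0291639
  p_II = [0.55·(1−0.55)^2 = 0.55·0.2025 = 0.111375] × [0.2475] = 0.0275653
Prior × likelihood for each component:
  π_I·p_I = 0.48 × 0.0291639 = 0.0139987
  π_II·p_II = 0.52 × 0.0275653 = 0.014334
Marginal: 0.0139987 + 0.014334 = 0.0283326
P(Class I | x₁,x₂) = 0.0139987 / 0.0283326 ≈ 0.4941

0.4941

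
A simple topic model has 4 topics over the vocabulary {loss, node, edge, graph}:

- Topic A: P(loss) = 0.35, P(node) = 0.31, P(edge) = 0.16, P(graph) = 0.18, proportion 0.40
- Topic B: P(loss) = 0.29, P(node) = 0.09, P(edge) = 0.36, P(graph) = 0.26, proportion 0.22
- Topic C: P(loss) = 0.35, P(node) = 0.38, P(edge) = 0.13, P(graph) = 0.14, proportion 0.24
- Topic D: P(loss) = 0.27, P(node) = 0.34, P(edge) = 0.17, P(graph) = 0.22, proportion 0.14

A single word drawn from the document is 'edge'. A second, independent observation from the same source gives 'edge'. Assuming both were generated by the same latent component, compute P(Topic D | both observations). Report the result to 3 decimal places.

0.086

Posterior ∝ prior × likelihood, so P(k | x) ∝ π_k f_k(x); normalise over all components.
Since both observations come from the same component, the likelihood for component k is f_k(x₁)·f_k(x₂).
  f_A = [0.16] × [0.16] = 0.0256
  f_B = [0.36] × [0.36] = 0.1296
  f_C = [0.13] × [0.13] = 0.0169
  f_D = [0.17] × [0.17] = 0.0289
Multiply by the mixture weights:
  π_A·f_A = 0.40 × 0.0256 = 0.01024
  π_B·f_B = 0.22 × 0.1296 = 0.028512
  π_C·f_C = 0.24 × 0.0169 = 0.004056
  π_D·f_D = 0.14 × 0.0289 = 0.004046
Normaliser: 0.01024 + 0.028512 + 0.004056 + 0.004046 = 0.046854
So the posterior for Topic D is 0.004046 / 0.046854 ≈ 0.086.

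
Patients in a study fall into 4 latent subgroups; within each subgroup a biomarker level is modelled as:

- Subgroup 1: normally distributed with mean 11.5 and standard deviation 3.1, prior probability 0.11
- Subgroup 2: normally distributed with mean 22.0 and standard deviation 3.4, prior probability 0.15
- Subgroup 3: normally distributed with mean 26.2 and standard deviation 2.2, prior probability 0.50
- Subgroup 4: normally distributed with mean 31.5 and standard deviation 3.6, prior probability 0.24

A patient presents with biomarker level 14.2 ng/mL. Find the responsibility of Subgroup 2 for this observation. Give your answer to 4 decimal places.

0.1156

By Bayes' theorem, P(k | x) = w_k f_k(x) / Σ_j w_j f_j(x).
Component likelihoods at x = 14.2 ng/mL:
  L_1 = (1/(3.1·√(2π)))·exp(−(14.2−11.5)²/(2·3.1²)) = 0.128691·exp(-0.37929) = 0.0880691
  L_2 = (1/(3.4·√(2π)))·exp(−(14.2−22.0)²/(2·3.4²)) = 0.117336·exp(-2.63149) = 0.00844482
  L_3 = (1/(2.2·√(2π)))·exp(−(14.2−26.2)²/(2·2.2²)) = 0.181337·exp(-14.87603) = 6.27926e-08
  L_4 = (1/(3.6·√(2π)))·exp(−(14.2−31.5)²/(2·3.6²)) = 0.110817·exp(-11.54668) = 1.07139e-06
Weight by the priors:
  w_1·L_1 = 0.11 × 0.0880691 = 0.00968761
  w_2·L_2 = 0.15 × 0.00844482 = 0.00126672
  w_3·L_3 = 0.50 × 6.27926e-08 = 3.13963e-08
  w_4·L_4 = 0.24 × 1.07139e-06 = 2.57133e-07
Denominator: 0.00968761 + 0.00126672 + 3.13963e-08 + 2.57133e-07 = 0.0109546
P(Subgroup 2 | data) = 0.00126672 / 0.0109546 ≈ 0.1156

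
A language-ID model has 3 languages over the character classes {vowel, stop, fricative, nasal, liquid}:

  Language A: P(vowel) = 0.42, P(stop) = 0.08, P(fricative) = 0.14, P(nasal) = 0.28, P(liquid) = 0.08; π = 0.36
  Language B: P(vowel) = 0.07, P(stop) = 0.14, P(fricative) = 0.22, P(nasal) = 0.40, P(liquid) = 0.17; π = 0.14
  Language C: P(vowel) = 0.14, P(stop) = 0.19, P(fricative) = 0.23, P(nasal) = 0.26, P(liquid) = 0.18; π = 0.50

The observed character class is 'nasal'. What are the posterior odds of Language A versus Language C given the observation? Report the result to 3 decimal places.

0.775

Since P(k|x) ∝ P(Z=k) f_k(x), the posterior odds are P(Z=i) f_i(x) / (P(Z=j) f_j(x)).
Evaluate each component's likelihood at the observed value:
  L_A = 0.28
  L_B = 0.4
  L_C = 0.26
Odds = (0.36/0.50) × (0.28/0.26) = 0.72 × 1.07692 ≈ 0.775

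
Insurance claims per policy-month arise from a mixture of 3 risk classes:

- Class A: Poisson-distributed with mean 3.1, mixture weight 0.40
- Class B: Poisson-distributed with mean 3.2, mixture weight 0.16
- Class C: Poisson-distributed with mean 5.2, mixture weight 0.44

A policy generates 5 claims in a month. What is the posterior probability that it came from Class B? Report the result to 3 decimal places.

0.132

Apply Bayes' rule: the posterior for each component is proportional to its prior times its likelihood at x.
Poisson probabilities:
  L_A = 0.107477
  L_B = 0.113979
  L_C = 0.174785
Unnormalised posteriors:
  π_A·L_A = 0.40 × 0.107477 = 0.0429907
  π_B·L_B = 0.16 × 0.113979 = 0.0182367
  π_C·L_C = 0.44 × 0.174785 = 0.0769054
Sum: 0.0429907 + 0.0182367 + 0.0769054 = 0.138133
So the posterior for Class B is 0.0182367 / 0.138133 ≈ 0.132.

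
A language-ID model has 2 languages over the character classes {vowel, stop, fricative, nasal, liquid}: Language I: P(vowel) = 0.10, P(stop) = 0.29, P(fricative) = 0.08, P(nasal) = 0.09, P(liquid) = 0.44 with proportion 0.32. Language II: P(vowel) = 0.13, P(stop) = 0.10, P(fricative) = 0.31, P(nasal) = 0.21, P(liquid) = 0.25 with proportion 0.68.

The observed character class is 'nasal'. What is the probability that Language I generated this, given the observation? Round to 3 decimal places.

P(component k | x) = π_k·f_k(x) / marginal(x), where marginal(x) = Σ_j π_j·f_j(x).
Categorical probabilities:
  p_I = 0.09
  p_II = 0.21
Unnormalised posteriors:
  π_I·p_I = 0.32 × 0.09 = 0.0288
  π_II·p_II = 0.68 × 0.21 = 0.1428
Evidence: 0.0288 + 0.1428 = 0.1716
P(Language I | the observation) ≈ 0.168

0.168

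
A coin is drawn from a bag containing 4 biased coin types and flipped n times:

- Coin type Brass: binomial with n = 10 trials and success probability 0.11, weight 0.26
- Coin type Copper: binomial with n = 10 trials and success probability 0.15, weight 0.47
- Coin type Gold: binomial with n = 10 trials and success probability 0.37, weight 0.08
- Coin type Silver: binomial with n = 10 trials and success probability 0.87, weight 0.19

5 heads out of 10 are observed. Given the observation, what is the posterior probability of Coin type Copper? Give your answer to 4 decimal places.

The responsibility of component k is π_k f_k(x) divided by Σ_j π_j f_j(x).
Evaluate each component's likelihood at the observed value:
  p_Brass = C(10,5)·0.11^5·0.89^5 = 252·1.61051e-05·0.558406 = 0.00226628
  p_Copper = C(10,5)·0.15^5·0.85^5 = 252·7.59375e-05·0.443705 = 0.00849086
  p_Gold = C(10,5)·0.37^5·0.63^5 = 252·0.0069344·0.0992437 = 0.173425
  p_Silver = C(10,5)·0.87^5·0.13^5 = 252·0.498421·3.71293e-05 = 0.00466352
Unnormalised posteriors:
  π_Brass·p_Brass = 0.26 × 0.00226628 = 0.000589233
  π_Copper·p_Copper = 0.47 × 0.00849086 = 0.0039907
  π_Gold·p_Gold = 0.08 × 0.173425 = 0.013874
  π_Silver·p_Silver = 0.19 × 0.00466352 = 0.000886068
Evidence: 0.000589233 + 0.0039907 + 0.013874 + 0.000886068 = 0.01934
P(Coin type Copper | 5 heads out of 10) = 0.0039907 / 0.01934 ≈ 0.2063

0.2063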